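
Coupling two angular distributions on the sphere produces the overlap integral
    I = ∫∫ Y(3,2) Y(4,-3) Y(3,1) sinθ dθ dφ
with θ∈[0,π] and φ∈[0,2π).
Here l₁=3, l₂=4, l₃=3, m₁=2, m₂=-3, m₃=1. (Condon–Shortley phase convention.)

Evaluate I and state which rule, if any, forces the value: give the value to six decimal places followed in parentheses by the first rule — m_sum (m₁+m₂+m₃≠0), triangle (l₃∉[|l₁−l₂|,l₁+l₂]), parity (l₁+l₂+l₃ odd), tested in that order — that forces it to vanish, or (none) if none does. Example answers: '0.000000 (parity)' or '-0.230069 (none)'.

-0.095955 (none)

Rules hold: Σm=0, L=10 even, 1≤3≤7.
N = 7·9·7 = 441
Δ = 4!·2!·4!/11! = 1/34650
Racah Σ t=1..3: t=1:−1/72 t=2:+1/16 t=3:−1/72 = 5/144
⇒ 3j(3 4 3; 0 0 0)² = 2/77, sgn -1
Racah Σ t=0..1: t=0:+1/144 t=1:−1/288 = 1/288
⇒ 3j(3 4 3; 2 -3 1)² = 1/99, sgn +1
4πI² = N·(3j₀)²·(3jₘ)² = 14/121
I = -1·√(0.115702/4π) = -0.09595473
No selection rule forces the value: the integral is nonzero (none).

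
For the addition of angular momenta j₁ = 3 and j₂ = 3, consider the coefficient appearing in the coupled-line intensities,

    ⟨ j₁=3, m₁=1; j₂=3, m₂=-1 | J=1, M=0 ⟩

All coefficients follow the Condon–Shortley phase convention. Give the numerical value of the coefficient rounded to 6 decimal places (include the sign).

√[3·5!1!1!/8! · 4!2!2!4!1!1!] = √(144/7)
  +(−1)^1/∏(1,4,1,1,0,0)! = -1/24  (running -1/24)
  +(−1)^2/∏(2,3,0,0,1,1)! = 1/12  (running 1/24)
⟨..|..⟩ = √(144/7)·(1/24) = +0.188982

+0.188982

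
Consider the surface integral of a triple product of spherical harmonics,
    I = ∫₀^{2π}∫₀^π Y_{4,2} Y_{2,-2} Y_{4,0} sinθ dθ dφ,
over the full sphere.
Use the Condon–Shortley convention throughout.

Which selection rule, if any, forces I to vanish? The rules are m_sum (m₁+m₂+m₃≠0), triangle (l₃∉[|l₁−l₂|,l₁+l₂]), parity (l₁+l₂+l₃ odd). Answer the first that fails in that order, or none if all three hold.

m₁+m₂+m₃ = 2 − 2 + 0 = 0  ✓
triangle: |4−2|=2 ≤ l₃=4 ≤ 4+2=6  ✓
parity: l₁+l₂+l₃ = 10 is even  ✓

none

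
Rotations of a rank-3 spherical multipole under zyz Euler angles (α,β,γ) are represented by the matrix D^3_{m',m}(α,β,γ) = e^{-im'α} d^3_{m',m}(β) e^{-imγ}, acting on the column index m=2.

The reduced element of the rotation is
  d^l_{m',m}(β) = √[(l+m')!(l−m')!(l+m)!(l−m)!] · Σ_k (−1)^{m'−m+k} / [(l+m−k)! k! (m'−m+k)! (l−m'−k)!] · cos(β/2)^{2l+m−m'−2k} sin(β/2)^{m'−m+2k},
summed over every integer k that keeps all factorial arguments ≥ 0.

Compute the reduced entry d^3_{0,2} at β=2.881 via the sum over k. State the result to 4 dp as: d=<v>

d=-0.0878

d^3_{0,2}(β=2.8810) via the finite sum:
Half-angle: c=0.129928, s=0.991523. N=√(6·6·120·1)=65.726707
k: max(0,(2)−(0))=2 … min(3+(2),3−(0))=3
  k=2: (−1)^0·65.7267/(12)·0.1299^4·0.9915^2 = +0.001535
  k=3: (−1)^1·65.7267/(12)·0.1299^2·0.9915^4 = -0.089367
d^3_{0,2}(2.8810) = +0.001535 -0.089367 = -0.087833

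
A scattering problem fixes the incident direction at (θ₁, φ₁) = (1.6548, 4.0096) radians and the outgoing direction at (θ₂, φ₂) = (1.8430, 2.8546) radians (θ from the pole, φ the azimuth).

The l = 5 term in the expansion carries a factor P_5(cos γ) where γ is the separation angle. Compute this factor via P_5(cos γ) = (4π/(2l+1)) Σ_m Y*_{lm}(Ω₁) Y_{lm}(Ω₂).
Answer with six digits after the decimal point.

0.256596

Addition theorem: P_5(cos γ) = (4π/11) Σ_m Y*_{lm}(Ω₁) Y_{lm}(Ω₂), m = −5…5:
  m=-5: Y*=+0.165899+0.424758i  Y=-0.052101-0.381208i  product +0.153278-0.085372i
  m=-4: Y*=+0.114852+0.039396i  Y=-0.139358-0.309709i  product -0.003804-0.041061i
  m=-3: Y*=-0.275389+0.164168i  Y=+0.070399+0.081934i  product -0.032838-0.011006i
  m=-2: Y*=-0.022732+0.136334i  Y=+0.277995+0.179753i  product -0.030826+0.033814i
  m=-1: Y*=-0.186167-0.219778i  Y=-0.028925-0.008537i  product +0.003509+0.007946i
  m=+0: Y*=-0.142386-0.000000i  Y=-0.322896+0.000000i  product +0.045976+0.000000i
  m=+1: Y*=+0.186167-0.219778i  Y=+0.028925-0.008537i  product +0.003509-0.007946i
  m=+2: Y*=-0.022732-0.136334i  Y=+0.277995-0.179753i  product -0.030826-0.033814i
  m=+3: Y*=+0.275389+0.164168i  Y=-0.070399+0.081934i  product -0.032838+0.011006i
  m=+4: Y*=+0.114852-0.039396i  Y=-0.139358+0.309709i  product -0.003804+0.041061i
  m=+5: Y*=-0.165899+0.424758i  Y=+0.052101-0.381208i  product +0.153278+0.085372i
Σ over m = +0.224612+0.000000i; ×(4π/11) → +0.256596+0.000000i. Real part: 0.256596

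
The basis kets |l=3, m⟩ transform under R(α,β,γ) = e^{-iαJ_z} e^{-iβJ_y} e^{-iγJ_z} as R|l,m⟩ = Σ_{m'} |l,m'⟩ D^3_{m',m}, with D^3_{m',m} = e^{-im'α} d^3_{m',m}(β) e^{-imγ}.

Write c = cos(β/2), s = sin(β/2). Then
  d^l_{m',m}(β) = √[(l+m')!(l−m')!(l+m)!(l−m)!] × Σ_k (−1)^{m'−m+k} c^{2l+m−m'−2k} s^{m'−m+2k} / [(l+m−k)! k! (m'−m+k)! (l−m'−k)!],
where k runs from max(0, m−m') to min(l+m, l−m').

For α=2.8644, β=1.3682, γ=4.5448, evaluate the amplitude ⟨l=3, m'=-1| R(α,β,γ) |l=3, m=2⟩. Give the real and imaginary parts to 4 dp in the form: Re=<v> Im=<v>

Re=0.4952 Im=0.0287

D^3_{-1,2}(2.8644,1.3682,4.5448) = e^{-i·-1·2.8644}·d^3_{-1,2}(1.3682)·e^{-i·2·4.5448}. Compute d first:
Half-angle: c=0.774988, s=0.631976. N=√(2·24·120·1)=75.894664
Admissible k: 3..4 (factorial args all ≥0)
  k=3: (−1)^0·75.8947/(12)·0.7750^3·0.6320^3 = +0.743047
  k=4: (−1)^1·75.8947/(24)·0.7750^1·0.6320^5 = -0.247057
d^3_{-1,2}(1.3682) = +0.743047 -0.247057 = +0.495990
Phases: e^{-i·(-1)·2.8644}=-0.961827+0.273657i, e^{-i·(2)·4.5448}=-0.944352-0.328937i ⇒ D=+0.495157+0.028744i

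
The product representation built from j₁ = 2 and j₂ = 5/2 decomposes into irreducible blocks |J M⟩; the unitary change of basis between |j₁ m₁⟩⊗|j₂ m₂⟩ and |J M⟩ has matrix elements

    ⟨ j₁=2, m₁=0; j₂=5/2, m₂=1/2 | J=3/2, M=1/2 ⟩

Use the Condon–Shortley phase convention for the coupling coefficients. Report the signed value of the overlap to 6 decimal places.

triangle: 3!*1!*2!/7! = 12/5040
(j±m)!: 2!*2!*3!*2!*2!*1! = 96
prefactor² = (2J+1)*Δ*N² = 32/35
  k=1: −1/(1!*2!*1!*2!*0!*0!) = -1/4
  k=2: +1/(2!*1!*0!*1!*1!*1!) = 1/2
Σ = 1/4  ⇒  CG² = 32/35*(1/4)² = 2/35
CG = +√(2/35) = +0.239046

+√(2/35) = +0.239046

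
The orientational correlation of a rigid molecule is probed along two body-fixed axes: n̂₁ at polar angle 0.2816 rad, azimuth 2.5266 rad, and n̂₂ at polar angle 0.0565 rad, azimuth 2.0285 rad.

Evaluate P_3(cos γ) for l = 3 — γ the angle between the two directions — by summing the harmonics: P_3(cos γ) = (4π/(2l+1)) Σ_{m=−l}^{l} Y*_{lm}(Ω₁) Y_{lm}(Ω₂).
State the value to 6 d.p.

Addition theorem: P_3(cos γ) = (4π/7) Σ_m Y*_{lm}(Ω₁) Y_{lm}(Ω₂), m = −3…3:
  m=-3: (0.002424, 0.008619) × (0.000074, 0.000015) = (0.000000, 0.000001)  (running Σ = (0.000000, 0.000001))
  m=-2: (0.025341, -0.071453) × (-0.001983, 0.002580) = (0.000134, 0.000207)  (running Σ = (0.000134, 0.000208))
  m=-1: (-0.265094, 0.187256) × (-0.032129, -0.065225) = (0.020731, 0.011274)  (running Σ = (0.020865, 0.011482))
  m=0: (0.578539, -0.000000) × (0.739221, 0.000000) = (0.427668, 0.000000)  (running Σ = (0.448533, 0.011482))
  m=1: (0.265094, 0.187256) × (0.032129, -0.065225) = (0.020731, -0.011274)  (running Σ = (0.469265, 0.000208))
  m=2: (0.025341, 0.071453) × (-0.001983, -0.002580) = (0.000134, -0.000207)  (running Σ = (0.469399, 0.000001))
  m=3: (-0.002424, 0.008619) × (-0.000074, 0.000015) = (0.000000, -0.000001)  (running Σ = (0.469399, -0.000000))
Total Σ_m = (0.469399, -0.000000). Multiply by 1.795196: (0.842662, -0.000000). P_3(cos γ) = 0.842662

0.842662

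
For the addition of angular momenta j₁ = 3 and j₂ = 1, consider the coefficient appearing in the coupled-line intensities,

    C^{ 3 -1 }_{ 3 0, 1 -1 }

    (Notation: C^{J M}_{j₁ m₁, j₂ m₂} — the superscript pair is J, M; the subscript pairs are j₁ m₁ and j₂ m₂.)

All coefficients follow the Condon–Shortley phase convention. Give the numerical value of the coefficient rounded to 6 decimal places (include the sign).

j₁+j₂−J=1  J+j₁−j₂=5  J−j₁+j₂=1  j₁+j₂+J+1=8
(j₁±m₁, j₂±m₂, J±M) = (3,3,0,2,2,4)
P² = 72
sum k=0..0:
  [0] +1/12 = 1/12
S = 1/12
C² = P²·S² = 1/2 ; C = +0.707107

+√(1/2) ≈ +0.707107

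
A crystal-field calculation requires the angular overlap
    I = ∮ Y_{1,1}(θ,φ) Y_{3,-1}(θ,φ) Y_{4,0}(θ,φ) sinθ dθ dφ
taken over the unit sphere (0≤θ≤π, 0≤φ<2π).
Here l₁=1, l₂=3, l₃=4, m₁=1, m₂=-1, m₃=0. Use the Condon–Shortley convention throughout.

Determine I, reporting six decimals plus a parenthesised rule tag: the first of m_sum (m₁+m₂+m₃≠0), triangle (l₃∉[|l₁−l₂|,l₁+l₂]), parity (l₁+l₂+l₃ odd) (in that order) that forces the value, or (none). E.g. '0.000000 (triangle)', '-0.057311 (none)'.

0.150786 (none)

m-sum 0 ✓  L=8 even ✓  2≤4≤4 ✓
Π(2lᵢ+1) = 3×7×9 = 189
triangle coeff Δ(1,3,4) = 1/252
Σ_t [0,0]: t=0:+1/36 = 1/36
(3j)²=4/63 [(1 3 4; 0 0 0)], sign=+1
Σ_t [0,0]: t=0:+1/96 = 1/96
(3j)²=1/42 [(1 3 4; 1 -1 0)], sign=+1
⇒ 4πI² = 2/7
I = (+1)√(2/7/(4π)) = 0.15078601
No selection rule forces the value: the integral is nonzero (none).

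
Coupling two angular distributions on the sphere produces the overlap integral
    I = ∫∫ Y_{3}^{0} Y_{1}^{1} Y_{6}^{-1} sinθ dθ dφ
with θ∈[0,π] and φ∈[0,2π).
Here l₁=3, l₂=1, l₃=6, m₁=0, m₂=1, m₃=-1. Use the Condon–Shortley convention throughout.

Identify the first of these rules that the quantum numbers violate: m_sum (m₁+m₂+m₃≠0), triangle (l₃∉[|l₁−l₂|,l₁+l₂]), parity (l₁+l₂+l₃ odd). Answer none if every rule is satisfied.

m₁+m₂+m₃ = 0 + 1 − 1 = 0  ✓
triangle: need |l₁−l₂| ≤ l₃ ≤ l₁+l₂ = [2,4]; l₃=6 is outside  ✗
parity: l₁+l₂+l₃ = 10 is even

triangle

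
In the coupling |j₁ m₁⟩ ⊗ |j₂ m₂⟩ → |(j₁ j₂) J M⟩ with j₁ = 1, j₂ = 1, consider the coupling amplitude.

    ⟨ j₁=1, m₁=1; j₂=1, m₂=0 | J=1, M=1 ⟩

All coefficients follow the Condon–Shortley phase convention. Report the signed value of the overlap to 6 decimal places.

triangle: 1!*1!*1!/4! = 1/24
(j±m)!: 2!*0!*1!*1!*2!*0! = 4
prefactor² = (2J+1)*Δ*N² = 1/2
  k=0: +1/(0!*1!*0!*1!*1!*0!) = 1
Σ = 1  ⇒  CG² = 1/2*1² = 1/2
CG = +√(1/2) = +0.707107

+√(1/2) = +0.707107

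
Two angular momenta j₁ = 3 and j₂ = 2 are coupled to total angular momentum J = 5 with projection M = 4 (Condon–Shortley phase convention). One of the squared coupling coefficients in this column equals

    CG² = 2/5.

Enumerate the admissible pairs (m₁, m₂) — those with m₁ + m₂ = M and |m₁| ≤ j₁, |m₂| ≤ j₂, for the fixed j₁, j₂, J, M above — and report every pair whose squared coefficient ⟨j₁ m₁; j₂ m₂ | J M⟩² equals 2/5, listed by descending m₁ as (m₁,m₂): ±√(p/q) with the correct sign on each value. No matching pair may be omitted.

(3,1): +√(2/5)

Admissible pairs with m₁+m₂ = M = 4: (2,2), (3,1)
  (m₁,m₂)=(3,1): CG² = 2/5, CG = +√(2/5)   ← matches the target
  (m₁,m₂)=(2,2): CG² = 3/5, CG = +√(3/5)
Pairs with CG² = 2/5: (3,1): +√(2/5)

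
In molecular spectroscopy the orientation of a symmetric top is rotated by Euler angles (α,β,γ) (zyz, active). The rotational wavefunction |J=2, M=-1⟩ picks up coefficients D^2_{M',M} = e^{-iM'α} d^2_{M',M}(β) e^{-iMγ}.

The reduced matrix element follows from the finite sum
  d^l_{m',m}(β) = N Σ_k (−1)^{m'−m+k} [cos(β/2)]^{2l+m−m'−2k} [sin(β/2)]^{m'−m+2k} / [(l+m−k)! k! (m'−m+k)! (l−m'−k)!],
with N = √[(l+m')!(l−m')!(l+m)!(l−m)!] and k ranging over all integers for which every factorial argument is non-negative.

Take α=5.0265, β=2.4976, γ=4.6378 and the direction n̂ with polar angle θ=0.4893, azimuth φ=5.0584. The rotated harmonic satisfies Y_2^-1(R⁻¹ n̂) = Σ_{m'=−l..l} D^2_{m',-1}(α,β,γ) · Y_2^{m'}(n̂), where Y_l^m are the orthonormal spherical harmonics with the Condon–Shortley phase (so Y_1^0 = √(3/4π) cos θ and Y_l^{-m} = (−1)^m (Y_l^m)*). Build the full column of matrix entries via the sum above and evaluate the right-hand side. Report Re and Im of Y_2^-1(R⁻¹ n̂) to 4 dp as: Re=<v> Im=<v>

Need the full column D^2_{m',-1} for m'=−2..2 at α=5.0265, β=2.4976, γ=4.6378.
cos(β/2)=0.316461, sin(β/2)=0.948606
d^2_{-2,-1}: single k=1 term ⇒ +0.060128;  D = -0.031614+0.051146i
d^2_{-1,-1}: k∈[0..1] ⇒ +0.010030 -0.270354 = -0.260324;  D = +0.252893+0.061759i
d^2_{0,-1}: k∈[0..1] ⇒ -0.073641 +0.661687 = +0.588046;  D = -0.043821-0.586411i
d^2_{1,-1}: k∈[0..1] ⇒ +0.270354 -0.809735 = -0.539381;  D = -0.499144+0.204418i
d^2_{2,-1}: single k=0 term ⇒ -0.540265;  D = -0.349209-0.412238i
Y_2^{m'}(θ=0.4893,φ=5.0584) and Σ D·Y over m':
  (-0.0316+0.0511i)·(-0.0657+0.0544i)  (+0.2529+0.0618i)·(+0.1087+0.3015i)  (-0.0438-0.5864i)·(+0.4218+0.0000i)  (-0.4991+0.2044i)·(-0.1087+0.3015i)  (-0.3492-0.4122i)·(-0.0657-0.0544i)
Y_2^-1(R⁻¹ n̂) = -0.017202-0.296063i

Re=-0.0172 Im=-0.2961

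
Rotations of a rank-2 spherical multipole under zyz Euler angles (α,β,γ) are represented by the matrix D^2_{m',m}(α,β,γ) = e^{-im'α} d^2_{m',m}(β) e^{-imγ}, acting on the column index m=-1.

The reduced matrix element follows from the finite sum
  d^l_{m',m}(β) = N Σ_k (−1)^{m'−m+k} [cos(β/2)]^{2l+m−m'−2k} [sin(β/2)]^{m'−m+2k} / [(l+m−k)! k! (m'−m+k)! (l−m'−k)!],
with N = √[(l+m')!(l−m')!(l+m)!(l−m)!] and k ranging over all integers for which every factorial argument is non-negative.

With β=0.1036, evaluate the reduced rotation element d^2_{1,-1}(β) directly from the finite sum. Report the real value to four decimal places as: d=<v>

d=0.0080

d^2_{1,-1}(β=0.1036) via the finite sum:
c=cos(0.103600/2)=0.998659, s=sin(0.103600/2)=0.051777; N=√[6·1·1·6]=6.000000
k: max(0,(-1)−(1))=0 … min(2+(-1),2−(1))=1
  k=0: (−1)^2·6.0000/(2)·0.9987^2·0.0518^2 = +0.008021
  k=1: (−1)^3·6.0000/(6)·0.9987^0·0.0518^4 = -0.000007
d^2_{1,-1}(0.1036) = +0.008021 -0.000007 = +0.008014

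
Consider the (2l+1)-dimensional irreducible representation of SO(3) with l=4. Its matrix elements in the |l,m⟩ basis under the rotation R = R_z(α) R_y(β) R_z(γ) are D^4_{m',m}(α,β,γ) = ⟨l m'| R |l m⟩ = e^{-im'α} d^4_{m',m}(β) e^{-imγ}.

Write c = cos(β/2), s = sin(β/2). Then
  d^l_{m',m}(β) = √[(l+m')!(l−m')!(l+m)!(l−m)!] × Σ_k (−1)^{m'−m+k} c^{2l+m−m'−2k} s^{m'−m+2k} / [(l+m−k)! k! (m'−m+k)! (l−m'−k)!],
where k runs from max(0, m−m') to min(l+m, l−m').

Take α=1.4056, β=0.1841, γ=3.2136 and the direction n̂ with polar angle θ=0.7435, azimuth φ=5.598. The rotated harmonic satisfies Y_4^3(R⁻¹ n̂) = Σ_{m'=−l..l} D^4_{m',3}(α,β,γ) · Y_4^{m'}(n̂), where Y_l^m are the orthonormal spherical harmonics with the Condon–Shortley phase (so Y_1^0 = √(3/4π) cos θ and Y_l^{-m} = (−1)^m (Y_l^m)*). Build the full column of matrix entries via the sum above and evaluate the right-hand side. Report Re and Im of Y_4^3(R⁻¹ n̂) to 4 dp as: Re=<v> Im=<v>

Need the full column D^4_{m',3} for m'=−4..4 at α=1.4056, β=0.1841, γ=3.2136.
cos(β/2)=0.995766, sin(β/2)=0.091920
d^4_{-4,3}: single k=7 term ⇒ +0.000000;  D = -0.000000+0.000000i
d^4_{-3,3}: k∈[6..7] ⇒ +0.000004 -0.000000 = +0.000004;  D = +0.000003+0.000003i
d^4_{-2,3}: k∈[5..6] ⇒ +0.000073 -0.000000 = +0.000073;  D = +0.000062-0.000038i
d^4_{-1,3}: k∈[4..5] ⇒ +0.000929 -0.000005 = +0.000924;  D = -0.000344-0.000857i
d^4_{0,3}: k∈[3..4] ⇒ +0.008997 -0.000077 = +0.008920;  D = -0.008713+0.001912i
d^4_{1,3}: k∈[2..3] ⇒ +0.065379 -0.000929 = +0.064450;  D = +0.003274+0.064367i
d^4_{2,3}: k∈[1..2] ⇒ +0.333869 -0.008535 = +0.325334;  D = +0.323209+0.037128i
d^4_{3,3}: k∈[0..1] ⇒ +0.966629 -0.057659 = +0.908970;  D = +0.250821-0.873679i
d^4_{4,3}: single k=0 term ⇒ -0.252382;  D = +0.227828+0.108586i
Y_4^{m'}(θ=0.7435,φ=5.598) and Σ D·Y over m':
  (-0.0000+0.0000i)·(-0.0855+0.0362i)  (+0.0000+0.0000i)·(-0.1331+0.2528i)  (+0.0001-0.0000i)·(+0.0852+0.4195i)  (-0.0003-0.0009i)·(+0.1447+0.1183i)  (-0.0087+0.0019i)·(-0.3152+0.0000i)  (+0.0033+0.0644i)·(-0.1447+0.1183i)  (+0.3232+0.0371i)·(+0.0852-0.4195i)  (+0.2508-0.8737i)·(+0.1331+0.2528i)  (+0.2278+0.1086i)·(-0.0855-0.0362i)
Y_4^3(R⁻¹ n̂) = +0.276563-0.212552i

Re=0.2766 Im=-0.2126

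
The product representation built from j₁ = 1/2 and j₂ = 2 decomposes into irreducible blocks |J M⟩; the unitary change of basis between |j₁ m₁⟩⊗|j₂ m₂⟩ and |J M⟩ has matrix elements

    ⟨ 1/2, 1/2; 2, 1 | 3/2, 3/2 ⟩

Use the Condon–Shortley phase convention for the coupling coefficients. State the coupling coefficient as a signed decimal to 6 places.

+0.447214  (= +√(1/5))

√[4·1!0!3!/5! · 1!0!3!1!3!0!] = √(36/5)
  +(−1)^0/∏(0,1,0,3,0,0)! = 1/6  (running 1/6)
⟨..|..⟩ = √(36/5)·(1/6) = +0.447214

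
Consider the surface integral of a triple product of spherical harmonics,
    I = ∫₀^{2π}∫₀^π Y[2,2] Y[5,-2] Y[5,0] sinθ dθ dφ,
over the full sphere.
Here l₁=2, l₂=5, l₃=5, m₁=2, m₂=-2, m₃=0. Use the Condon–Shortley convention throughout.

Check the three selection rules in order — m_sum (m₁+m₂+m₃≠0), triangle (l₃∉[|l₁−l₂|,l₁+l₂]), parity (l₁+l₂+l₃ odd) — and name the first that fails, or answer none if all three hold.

none

Σmᵢ = 0  ✓
l₃∈[|l₁−l₂|,l₁+l₂]=[3,7], have l₃=5  ✓
Σlᵢ = 12 ⇒ even  ✓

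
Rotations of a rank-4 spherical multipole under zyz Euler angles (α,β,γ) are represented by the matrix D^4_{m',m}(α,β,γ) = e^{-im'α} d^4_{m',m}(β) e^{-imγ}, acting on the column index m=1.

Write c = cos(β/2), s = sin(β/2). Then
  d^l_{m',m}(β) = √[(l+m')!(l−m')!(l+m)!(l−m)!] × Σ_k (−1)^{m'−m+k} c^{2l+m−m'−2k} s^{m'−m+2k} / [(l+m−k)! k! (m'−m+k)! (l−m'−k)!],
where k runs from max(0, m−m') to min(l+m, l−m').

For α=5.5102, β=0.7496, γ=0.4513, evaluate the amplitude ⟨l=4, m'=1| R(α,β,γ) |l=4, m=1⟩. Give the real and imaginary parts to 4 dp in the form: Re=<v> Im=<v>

D^4_{1,1}(5.5102,0.7496,0.4513) = e^{-i·1·5.5102}·d^4_{1,1}(0.7496)·e^{-i·1·0.4513}. Compute d first:
c=cos(0.749600/2)=0.930581, s=sin(0.749600/2)=0.366086; N=√[120·6·120·6]=720.000000
k: max(0,(1)−(1))=0 … min(4+(1),4−(1))=3
  k=0: (−1)^0·720.0000/(720)·0.9306^8·0.3661^0 = +0.562384
  k=1: (−1)^1·720.0000/(48)·0.9306^6·0.3661^2 = -1.305519
  k=2: (−1)^2·720.0000/(24)·0.9306^4·0.3661^4 = +0.404084
  k=3: (−1)^3·720.0000/(72)·0.9306^2·0.3661^6 = -0.020845
d^4_{1,1}(0.7496) = +0.562384 -1.305519 +0.404084 -0.020845 = -0.359896
D = (+0.715829+0.698275i)·(-0.359896)·(+0.899881-0.436136i) = -0.341435-0.113787i

Re=-0.3414 Im=-0.1138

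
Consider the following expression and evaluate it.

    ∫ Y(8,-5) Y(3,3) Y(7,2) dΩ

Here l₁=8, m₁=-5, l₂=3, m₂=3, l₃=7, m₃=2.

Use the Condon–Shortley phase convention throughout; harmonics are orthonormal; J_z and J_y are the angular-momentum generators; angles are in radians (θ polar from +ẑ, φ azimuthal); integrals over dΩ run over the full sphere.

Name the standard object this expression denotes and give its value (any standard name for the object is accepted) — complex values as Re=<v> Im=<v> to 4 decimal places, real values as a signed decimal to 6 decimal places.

Gaunt coefficient, +0.185908

This is a Gaunt coefficient — the integral of a triple product of spherical harmonics over the sphere.
Checks pass: Σm=0; 18 even; l₃=7∈[5,11].
(2·8+1)(2·3+1)(2·7+1) = 1785
Δ: 4! 12! 2! / 19! → 1/5290740
sum: t=1:−1/7257600 t=2:+1/2073600 t=3:−1/7257600 = 1/4838400
3j²(8 3 7; 0 0 0) = Δ·Π!·Σ² = 252/20995  (sign -1)
sum: t=4:+1/104509440 = 1/104509440
3j²(8 3 7; -5 3 2) = Δ·Π!·Σ² = 275/13566  (sign -1)
combine: 4πI² = 1785·252/20995·275/13566 = 34650/79781
take √, sign +1: I = 0.18590752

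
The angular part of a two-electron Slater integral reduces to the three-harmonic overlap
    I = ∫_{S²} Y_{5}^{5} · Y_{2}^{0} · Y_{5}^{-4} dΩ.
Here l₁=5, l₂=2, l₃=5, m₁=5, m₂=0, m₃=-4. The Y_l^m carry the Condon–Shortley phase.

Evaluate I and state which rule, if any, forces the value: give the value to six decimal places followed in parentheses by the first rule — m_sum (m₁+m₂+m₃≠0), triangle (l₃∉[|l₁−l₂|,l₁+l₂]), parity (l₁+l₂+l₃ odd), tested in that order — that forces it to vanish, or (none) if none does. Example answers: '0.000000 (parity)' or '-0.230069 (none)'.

0.000000 (m_sum)

m-sum = 5 + 0 − 4 = 1 ≠ 0 ⇒ I = 0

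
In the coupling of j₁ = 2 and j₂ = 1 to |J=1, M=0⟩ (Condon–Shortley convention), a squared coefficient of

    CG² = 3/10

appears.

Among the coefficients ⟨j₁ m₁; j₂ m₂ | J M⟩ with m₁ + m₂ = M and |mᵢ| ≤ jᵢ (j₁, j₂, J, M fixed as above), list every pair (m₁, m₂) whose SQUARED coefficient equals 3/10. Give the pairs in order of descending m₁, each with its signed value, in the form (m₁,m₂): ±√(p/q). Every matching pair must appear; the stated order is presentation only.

(1,-1): +√(3/10); (-1,1): +√(3/10)

Admissible pairs with m₁+m₂ = M = 0: (-1,1), (0,0), (1,-1)
  (m₁,m₂)=(1,-1): CG² = 3/10, CG = +√(3/10)   ← matches the target
  (m₁,m₂)=(0,0): CG² = 2/5, CG = −√(2/5)
  (m₁,m₂)=(-1,1): CG² = 3/10, CG = +√(3/10)   ← matches the target
Pairs with CG² = 3/10: (1,-1): +√(3/10); (-1,1): +√(3/10)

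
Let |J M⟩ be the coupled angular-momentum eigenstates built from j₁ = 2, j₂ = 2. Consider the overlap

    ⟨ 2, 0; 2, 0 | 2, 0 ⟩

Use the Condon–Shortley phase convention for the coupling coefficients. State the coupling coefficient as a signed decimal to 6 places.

√[5·2!2!2!/7! · 2!2!2!2!2!2!] = √(32/63)
  +(−1)^0/∏(0,2,2,2,0,0)! = 1/8  (running 1/8)
  +(−1)^1/∏(1,1,1,1,1,1)! = -1  (running -7/8)
  +(−1)^2/∏(2,0,0,0,2,2)! = 1/8  (running -3/4)
⟨..|..⟩ = √(32/63)·(-3/4) = -0.534522

-0.534522  (= −√(2/7))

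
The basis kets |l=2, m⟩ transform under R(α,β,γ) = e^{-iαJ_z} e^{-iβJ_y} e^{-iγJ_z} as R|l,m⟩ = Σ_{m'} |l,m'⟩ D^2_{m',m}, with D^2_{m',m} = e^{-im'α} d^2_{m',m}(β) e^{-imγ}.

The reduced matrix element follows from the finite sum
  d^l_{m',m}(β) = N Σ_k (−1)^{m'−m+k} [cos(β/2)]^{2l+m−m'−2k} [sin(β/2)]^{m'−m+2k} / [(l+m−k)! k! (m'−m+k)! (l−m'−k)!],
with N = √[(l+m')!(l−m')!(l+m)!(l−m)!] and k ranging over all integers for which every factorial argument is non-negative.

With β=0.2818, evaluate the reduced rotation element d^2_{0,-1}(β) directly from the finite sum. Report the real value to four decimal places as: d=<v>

d=-0.3271

d^2_{0,-1}(β=0.2818) via the finite sum:
c=cos(0.281800/2)=0.990090, s=sin(0.281800/2)=0.140434; N=√[2·2·1·6]=4.898979
The bounds max(0,m−m')=0 and min(l+m,l−m')=1 give 2 terms
  k=0: (−1)^1·4.8990/(2)·0.9901^3·0.1404^1 = -0.333866
  k=1: (−1)^2·4.8990/(2)·0.9901^1·0.1404^3 = +0.006717
d^2_{0,-1}(0.2818) = -0.333866 +0.006717 = -0.327149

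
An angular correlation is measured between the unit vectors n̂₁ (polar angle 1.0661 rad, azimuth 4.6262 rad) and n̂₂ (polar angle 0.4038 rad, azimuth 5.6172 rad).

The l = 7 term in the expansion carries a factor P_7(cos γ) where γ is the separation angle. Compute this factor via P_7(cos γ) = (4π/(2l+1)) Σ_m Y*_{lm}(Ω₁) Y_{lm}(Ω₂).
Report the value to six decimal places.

Term-by-term m-sum for l=7 (normalisation 4π/15 = 0.837758):
  term(m=-7) = +0.000113-0.000087i   from Y*(Ω₁)=+0.111700+0.162113i, Y(Ω₂)=-0.000036-0.000722i
  term(m=-6) = +0.002431+0.000852i   from Y*(Ω₁)=-0.353710+0.201177i, Y(Ω₂)=-0.004158-0.004774i
  term(m=-5) = +0.003172+0.012818i   from Y*(Ω₁)=-0.160639-0.349394i, Y(Ω₂)=-0.033731-0.006429i
  term(m=-4) = -0.000721+0.000776i   from Y*(Ω₁)=+0.007757-0.002785i, Y(Ω₂)=-0.114171+0.059098i
  term(m=-3) = +0.111987+0.019061i   from Y*(Ω₁)=-0.087537-0.330970i, Y(Ω₂)=-0.137467+0.302001i
  term(m=-2) = +0.036195+0.083004i   from Y*(Ω₁)=+0.165712-0.028851i, Y(Ω₂)=+0.127353+0.523068i
  term(m=-1) = +0.055995-0.085505i   from Y*(Ω₁)=-0.024004-0.277813i, Y(Ω₂)=+0.288210+0.226458i
  term(m=+0) = -0.061775+0.000000i   from Y*(Ω₁)=+0.206343-0.000000i, Y(Ω₂)=-0.299381+0.000000i
  term(m=+1) = +0.055995+0.085505i   from Y*(Ω₁)=+0.024004-0.277813i, Y(Ω₂)=-0.288210+0.226458i
  term(m=+2) = +0.036195-0.083004i   from Y*(Ω₁)=+0.165712+0.028851i, Y(Ω₂)=+0.127353-0.523068i
  term(m=+3) = +0.111987-0.019061i   from Y*(Ω₁)=+0.087537-0.330970i, Y(Ω₂)=+0.137467+0.302001i
  term(m=+4) = -0.000721-0.000776i   from Y*(Ω₁)=+0.007757+0.002785i, Y(Ω₂)=-0.114171-0.059098i
  term(m=+5) = +0.003172-0.012818i   from Y*(Ω₁)=+0.160639-0.349394i, Y(Ω₂)=+0.033731-0.006429i
  term(m=+6) = +0.002431-0.000852i   from Y*(Ω₁)=-0.353710-0.201177i, Y(Ω₂)=-0.004158+0.004774i
  term(m=+7) = +0.000113+0.000087i   from Y*(Ω₁)=-0.111700+0.162113i, Y(Ω₂)=+0.000036-0.000722i
Total Σ_m = +0.356569-0.000000i. Multiply by 0.837758: +0.298719-0.000000i. P_7(cos γ) = 0.298719

0.298719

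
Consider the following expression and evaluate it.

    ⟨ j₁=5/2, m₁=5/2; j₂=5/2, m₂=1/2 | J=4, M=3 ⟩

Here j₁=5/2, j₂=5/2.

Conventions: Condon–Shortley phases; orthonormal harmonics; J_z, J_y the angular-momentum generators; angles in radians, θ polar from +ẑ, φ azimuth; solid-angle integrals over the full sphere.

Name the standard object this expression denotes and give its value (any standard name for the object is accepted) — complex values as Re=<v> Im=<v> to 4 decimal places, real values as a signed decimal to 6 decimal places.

Clebsch–Gordan coefficient, +√(1/2) ≈ +0.707107

This is a Clebsch–Gordan (vector-coupling) coefficient.
triangle: 1!·4!·4!/10! = 576/3628800
(j±m)!: 5!·0!·3!·2!·7!·1! = 7257600
prefactor² = (2J+1)·Δ·N² = 10368
  k=0: +1/(0!·1!·0!·3!·4!·1!) = 1/144
Σ = 1/144  ⇒  CG² = 10368·(1/144)² = 1/2
CG = +√(1/2) = +0.707107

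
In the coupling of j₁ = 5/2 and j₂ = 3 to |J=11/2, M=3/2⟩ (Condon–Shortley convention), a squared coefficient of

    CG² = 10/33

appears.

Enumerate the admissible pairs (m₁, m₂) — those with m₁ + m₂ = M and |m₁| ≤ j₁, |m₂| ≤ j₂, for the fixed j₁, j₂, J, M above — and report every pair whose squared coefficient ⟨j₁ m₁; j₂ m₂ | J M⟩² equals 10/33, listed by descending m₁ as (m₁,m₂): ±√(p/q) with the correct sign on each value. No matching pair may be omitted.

Admissible pairs with m₁+m₂ = M = 3/2: (-3/2,3), (-1/2,2), (1/2,1), (3/2,0), (5/2,-1)
  (m₁,m₂)=(5/2,-1): CG² = 1/22, CG = +√(1/22)
  (m₁,m₂)=(3/2,0): CG² = 10/33, CG = +√(10/33)   ← matches the target
  (m₁,m₂)=(1/2,1): CG² = 5/11, CG = +√(5/11)
  (m₁,m₂)=(-1/2,2): CG² = 2/11, CG = +√(2/11)
  (m₁,m₂)=(-3/2,3): CG² = 1/66, CG = +√(1/66)
Pairs with CG² = 10/33: (3/2,0): +√(10/33)

(3/2,0): +√(10/33)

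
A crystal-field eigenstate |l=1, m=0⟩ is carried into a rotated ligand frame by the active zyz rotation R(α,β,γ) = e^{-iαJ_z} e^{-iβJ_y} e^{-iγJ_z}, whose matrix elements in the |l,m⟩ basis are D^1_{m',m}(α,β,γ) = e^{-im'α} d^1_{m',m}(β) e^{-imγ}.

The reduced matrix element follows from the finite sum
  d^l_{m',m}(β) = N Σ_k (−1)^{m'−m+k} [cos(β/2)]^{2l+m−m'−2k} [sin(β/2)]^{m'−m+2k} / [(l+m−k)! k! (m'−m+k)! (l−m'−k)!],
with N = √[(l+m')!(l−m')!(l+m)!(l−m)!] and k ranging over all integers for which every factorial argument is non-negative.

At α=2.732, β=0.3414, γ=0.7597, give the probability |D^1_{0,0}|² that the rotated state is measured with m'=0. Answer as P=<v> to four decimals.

D^1_{0,0}(2.7320,0.3414,0.7597) = e^{-i·0·2.7320}·d^1_{0,0}(0.3414)·e^{-i·0·0.7597}. Compute d first:
Half-angle: c=0.985466, s=0.169872. N=√(1·1·1·1)=1.000000
Admissible k: 0..1 (factorial args all ≥0)
  k=0: (−1)^0·1.0000/(1)·0.9855^2·0.1699^0 = +0.971143
  k=1: (−1)^1·1.0000/(1)·0.9855^0·0.1699^2 = -0.028857
d^1_{0,0}(0.3414) = +0.971143 -0.028857 = +0.942287
|D^1_{0,0}|² = |d^1_{0,0}(β)|² = (+0.942287)² = 0.887905 (the z-rotation phases have unit modulus)

P=0.8879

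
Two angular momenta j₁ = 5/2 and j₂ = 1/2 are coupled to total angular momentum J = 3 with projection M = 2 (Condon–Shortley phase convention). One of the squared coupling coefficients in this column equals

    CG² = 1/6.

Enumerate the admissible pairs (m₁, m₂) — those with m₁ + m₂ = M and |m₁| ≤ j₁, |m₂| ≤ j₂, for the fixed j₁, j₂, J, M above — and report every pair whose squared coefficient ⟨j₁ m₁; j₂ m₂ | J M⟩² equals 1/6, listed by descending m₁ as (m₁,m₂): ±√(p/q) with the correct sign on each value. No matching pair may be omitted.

(5/2,-1/2): +√(1/6)

Admissible pairs with m₁+m₂ = M = 2: (3/2,1/2), (5/2,-1/2)
  (m₁,m₂)=(5/2,-1/2): CG² = 1/6, CG = +√(1/6)   ← matches the target
  (m₁,m₂)=(3/2,1/2): CG² = 5/6, CG = +√(5/6)
Pairs with CG² = 1/6: (5/2,-1/2): +√(1/6)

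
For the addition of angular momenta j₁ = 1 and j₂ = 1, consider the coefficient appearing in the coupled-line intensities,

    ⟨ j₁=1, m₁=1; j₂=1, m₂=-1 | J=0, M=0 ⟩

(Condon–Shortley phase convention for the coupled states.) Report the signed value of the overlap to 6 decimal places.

triangle: 2!×0!×0!/3! = 2/6
(j±m)!: 2!×0!×0!×2!×0!×0! = 4
prefactor² = (2J+1)×Δ×N² = 4/3
  k=0: +1/(0!×2!×0!×0!×0!×0!) = 1/2
Σ = 1/2  ⇒  CG² = 4/3×(1/2)² = 1/3
CG = +√(1/3) = +0.577350

+0.577350  (= +√(1/3))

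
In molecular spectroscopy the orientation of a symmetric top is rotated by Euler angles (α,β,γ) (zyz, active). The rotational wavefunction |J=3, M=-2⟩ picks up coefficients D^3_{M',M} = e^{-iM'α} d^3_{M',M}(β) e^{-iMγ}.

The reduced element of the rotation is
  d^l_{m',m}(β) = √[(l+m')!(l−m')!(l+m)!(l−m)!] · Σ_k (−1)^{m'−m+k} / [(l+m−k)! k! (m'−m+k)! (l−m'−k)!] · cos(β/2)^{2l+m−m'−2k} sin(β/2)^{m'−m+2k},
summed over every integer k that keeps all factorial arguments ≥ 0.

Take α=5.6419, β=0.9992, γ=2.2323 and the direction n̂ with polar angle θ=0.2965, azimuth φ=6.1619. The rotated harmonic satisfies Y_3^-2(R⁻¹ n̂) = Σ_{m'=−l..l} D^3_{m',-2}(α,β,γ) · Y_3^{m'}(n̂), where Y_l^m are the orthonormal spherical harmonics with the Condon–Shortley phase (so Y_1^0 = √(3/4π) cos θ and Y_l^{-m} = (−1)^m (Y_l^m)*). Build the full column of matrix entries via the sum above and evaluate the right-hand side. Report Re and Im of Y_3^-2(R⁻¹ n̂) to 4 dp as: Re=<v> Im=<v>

Need the full column D^3_{m',-2} for m'=−3..3 at α=5.6419, β=0.9992, γ=2.2323.
cos(β/2)=0.877774, sin(β/2)=0.479074
d^3_{-3,-2}: single k=1 term ⇒ +0.611495;  D = -0.504395+0.345704i
d^3_{-2,-2}: k∈[0..1] ⇒ +0.457401 -0.681251 = -0.223850;  D = +0.223667+0.009049i
d^3_{-1,-2}: k∈[0..1] ⇒ -0.789437 +0.470314 = -0.319123;  D = +0.247795+0.201089i
d^3_{0,-2}: k∈[0..1] ⇒ +0.746274 -0.222299 = +0.523974;  D = -0.128510-0.507970i
d^3_{1,-2}: k∈[0..1] ⇒ -0.470314 +0.070048 = -0.400265;  D = -0.153470+0.369675i
d^3_{2,-2}: k∈[0..1] ⇒ +0.202931 -0.012090 = +0.190841;  D = +0.164076-0.097465i
d^3_{3,-2}: single k=0 term ⇒ -0.054259;  D = -0.053959-0.005701i
Y_3^{m'}(θ=0.2965,φ=6.1619) and Σ D·Y over m':
  (-0.5044+0.3457i)·(+0.0097+0.0037i)  (+0.2237+0.0090i)·(+0.0810+0.0200i)  (+0.2478+0.2011i)·(+0.3349+0.0408i)  (-0.1285-0.5080i)·(+0.5615+0.0000i)  (-0.1535+0.3697i)·(-0.3349+0.0408i)  (+0.1641-0.0975i)·(+0.0810-0.0200i)  (-0.0540-0.0057i)·(-0.0097+0.0037i)
Y_3^-2(R⁻¹ n̂) = +0.062570-0.342430i

Re=0.0626 Im=-0.3424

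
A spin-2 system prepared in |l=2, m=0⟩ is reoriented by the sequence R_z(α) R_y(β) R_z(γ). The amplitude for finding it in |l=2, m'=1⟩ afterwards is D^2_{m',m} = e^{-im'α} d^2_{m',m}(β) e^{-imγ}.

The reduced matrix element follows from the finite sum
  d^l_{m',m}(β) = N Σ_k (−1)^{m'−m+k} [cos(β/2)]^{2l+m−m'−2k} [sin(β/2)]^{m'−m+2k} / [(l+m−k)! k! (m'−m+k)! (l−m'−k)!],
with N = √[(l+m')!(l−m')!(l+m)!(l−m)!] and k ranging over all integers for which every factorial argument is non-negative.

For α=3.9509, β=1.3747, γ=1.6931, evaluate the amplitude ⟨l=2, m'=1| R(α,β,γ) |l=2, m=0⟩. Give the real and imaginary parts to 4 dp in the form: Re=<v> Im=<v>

First d^2_{1,0}(β=1.3747), then the phase factors e^{-i(1)α} and e^{-i(0)γ}:
With c≡cos(β/2)=0.772930 and s≡sin(β/2)=0.634491, N=[6·1·2·2]^{1/2}=4.898979
k: max(0,(0)−(1))=0 … min(2+(0),2−(1))=1
  k=0: (−1)^1·4.8990/(2)·0.7729^3·0.6345^1 = -0.717665
  k=1: (−1)^2·4.8990/(2)·0.7729^1·0.6345^3 = +0.483607
d^2_{1,0}(1.3747) = -0.717665 +0.483607 = -0.234058
Phases: e^{-i·(1)·3.9509}=-0.690000+0.723809i, e^{-i·(0)·1.6931}=+1.000000+0.000000i ⇒ D=+0.161500-0.169414i

Re=0.1615 Im=-0.1694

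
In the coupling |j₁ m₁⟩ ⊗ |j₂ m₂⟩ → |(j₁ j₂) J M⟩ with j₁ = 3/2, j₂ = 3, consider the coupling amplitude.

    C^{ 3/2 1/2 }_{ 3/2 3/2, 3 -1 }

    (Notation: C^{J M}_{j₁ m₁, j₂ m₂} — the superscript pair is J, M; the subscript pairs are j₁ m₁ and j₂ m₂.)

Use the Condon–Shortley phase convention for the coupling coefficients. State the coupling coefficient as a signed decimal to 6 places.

j₁+j₂−J=3  J+j₁−j₂=0  J−j₁+j₂=3  j₁+j₂+J+1=7
(j₁±m₁, j₂±m₂, J±M) = (3,0,2,4,2,1)
P² = 576/35
sum k=0..0:
  [0] +1/12 = 1/12
S = 1/12
C² = P²·S² = 4/35 ; C = +0.338062

+0.338062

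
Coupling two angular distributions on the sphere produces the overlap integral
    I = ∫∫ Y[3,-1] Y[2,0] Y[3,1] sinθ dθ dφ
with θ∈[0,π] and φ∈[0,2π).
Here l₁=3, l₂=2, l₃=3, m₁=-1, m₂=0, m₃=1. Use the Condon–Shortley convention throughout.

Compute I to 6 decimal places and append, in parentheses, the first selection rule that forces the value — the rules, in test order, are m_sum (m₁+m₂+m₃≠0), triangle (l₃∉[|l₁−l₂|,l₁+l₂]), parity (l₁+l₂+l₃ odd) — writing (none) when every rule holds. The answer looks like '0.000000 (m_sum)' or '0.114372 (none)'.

m-sum 0 ✓  L=8 even ✓  1≤3≤5 ✓
Π(2lᵢ+1) = 7×5×7 = 245
triangle coeff Δ(3,2,3) = 1/3780
Σ_t [0,2]: t=0:+1/24 t=1:−1/4 t=2:+1/24 = -1/6
(3j)²=4/105 [(3 2 3; 0 0 0)], sign=+1
Σ_t [0,2]: t=0:+1/96 t=1:−1/6 t=2:+1/16 = -3/32
(3j)²=3/140 [(3 2 3; -1 0 1)], sign=-1
⇒ 4πI² = 1/5
I = (-1)√(1/5/(4π)) = -0.12615663
No selection rule forces the value: the integral is nonzero (none).

-0.126157 (none)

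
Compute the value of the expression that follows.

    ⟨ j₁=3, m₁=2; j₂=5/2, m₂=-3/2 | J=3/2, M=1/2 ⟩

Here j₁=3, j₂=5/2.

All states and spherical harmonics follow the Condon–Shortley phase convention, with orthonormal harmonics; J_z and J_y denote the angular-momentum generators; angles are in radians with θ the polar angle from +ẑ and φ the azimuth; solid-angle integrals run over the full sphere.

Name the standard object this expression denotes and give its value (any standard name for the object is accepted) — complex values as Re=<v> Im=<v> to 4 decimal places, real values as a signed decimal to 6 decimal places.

This is a Clebsch–Gordan (vector-coupling) coefficient.
√[4·4!2!1!/8! · 5!1!1!4!2!1!] = √(192/7)
  +(−1)^0/∏(0,4,1,1,1,0)! = 1/24  (running 1/24)
  +(−1)^1/∏(1,3,0,0,2,1)! = -1/12  (running -1/24)
⟨..|..⟩ = √(192/7)·(-1/24) = -0.218218

Clebsch–Gordan coefficient, −√(1/21) ≈ -0.218218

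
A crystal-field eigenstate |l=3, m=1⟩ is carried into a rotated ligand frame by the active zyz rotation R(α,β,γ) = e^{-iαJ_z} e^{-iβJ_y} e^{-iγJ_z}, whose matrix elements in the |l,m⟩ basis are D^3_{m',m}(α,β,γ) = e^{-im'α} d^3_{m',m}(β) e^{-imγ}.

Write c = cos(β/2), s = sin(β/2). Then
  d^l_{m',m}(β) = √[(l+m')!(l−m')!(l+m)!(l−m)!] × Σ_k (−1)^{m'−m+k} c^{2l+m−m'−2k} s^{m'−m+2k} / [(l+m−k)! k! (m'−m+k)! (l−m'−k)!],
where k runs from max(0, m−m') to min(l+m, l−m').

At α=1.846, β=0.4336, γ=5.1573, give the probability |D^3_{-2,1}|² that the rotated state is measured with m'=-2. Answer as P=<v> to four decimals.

D^3_{-2,1}(1.8460,0.4336,5.1573) = e^{-i·-2·1.8460}·d^3_{-2,1}(0.4336)·e^{-i·1·5.1573}. Compute d first:
c=cos(0.433600/2)=0.976591, s=sin(0.433600/2)=0.215106; N=√[1·120·24·2]=75.894664
k: max(0,(1)−(-2))=3 … min(3+(1),3−(-2))=4
  k=3: (−1)^0·75.8947/(12)·0.9766^3·0.2151^3 = +0.058630
  k=4: (−1)^1·75.8947/(24)·0.9766^1·0.2151^5 = -0.001422
d^3_{-2,1}(0.4336) = +0.058630 -0.001422 = +0.057208
|D^3_{-2,1}|² = |d^3_{-2,1}(β)|² = (+0.057208)² = 0.003273 (the z-rotation phases have unit modulus)

P=0.0033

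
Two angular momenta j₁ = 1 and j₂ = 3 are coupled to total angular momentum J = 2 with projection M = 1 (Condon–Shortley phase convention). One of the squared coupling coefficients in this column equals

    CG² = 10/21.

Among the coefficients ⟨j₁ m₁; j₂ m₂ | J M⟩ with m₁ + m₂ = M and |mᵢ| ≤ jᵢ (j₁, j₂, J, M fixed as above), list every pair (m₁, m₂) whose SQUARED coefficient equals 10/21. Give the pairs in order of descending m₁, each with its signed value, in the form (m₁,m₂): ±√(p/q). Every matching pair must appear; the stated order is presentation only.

(-1,2): +√(10/21)

Admissible pairs with m₁+m₂ = M = 1: (-1,2), (0,1), (1,0)
  (m₁,m₂)=(1,0): CG² = 1/7, CG = +√(1/7)
  (m₁,m₂)=(0,1): CG² = 8/21, CG = −√(8/21)
  (m₁,m₂)=(-1,2): CG² = 10/21, CG = +√(10/21)   ← matches the target
Pairs with CG² = 10/21: (-1,2): +√(10/21)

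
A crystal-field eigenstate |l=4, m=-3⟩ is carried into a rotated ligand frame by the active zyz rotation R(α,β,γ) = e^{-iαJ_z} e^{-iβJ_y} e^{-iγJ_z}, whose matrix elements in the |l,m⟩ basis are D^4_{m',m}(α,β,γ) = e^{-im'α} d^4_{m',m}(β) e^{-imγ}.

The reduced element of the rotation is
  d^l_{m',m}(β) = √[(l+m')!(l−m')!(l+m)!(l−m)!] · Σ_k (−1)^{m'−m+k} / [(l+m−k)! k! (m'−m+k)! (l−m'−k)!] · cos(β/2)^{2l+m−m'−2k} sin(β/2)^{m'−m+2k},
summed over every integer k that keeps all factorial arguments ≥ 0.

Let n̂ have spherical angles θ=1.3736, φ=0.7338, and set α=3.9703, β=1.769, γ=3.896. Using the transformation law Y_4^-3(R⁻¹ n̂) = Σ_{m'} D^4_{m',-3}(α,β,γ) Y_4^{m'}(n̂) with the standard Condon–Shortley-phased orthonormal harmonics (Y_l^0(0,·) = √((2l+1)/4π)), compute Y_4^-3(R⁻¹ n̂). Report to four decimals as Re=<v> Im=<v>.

Need the full column D^4_{m',-3} for m'=−4..4 at α=3.9703, β=1.7690, γ=3.8960.
cos(β/2)=0.633676, sin(β/2)=0.773598
d^4_{-4,-3}: single k=1 term ⇒ +0.089770;  D = -0.068362+0.058183i
d^4_{-3,-3}: k∈[0..1] ⇒ +0.025998 -0.271228 = -0.245230;  D = -0.009060+0.245062i
d^4_{-2,-3}: k∈[0..1] ⇒ -0.118755 +0.530969 = +0.412214;  D = +0.293326+0.289621i
d^4_{-1,-3}: k∈[0..1] ⇒ +0.307543 -0.763925 = -0.456382;  D = +0.455819-0.022656i
d^4_{0,-3}: k∈[0..1] ⇒ -0.559691 +0.834150 = +0.274459;  D = +0.175216-0.211251i
d^4_{1,-3}: k∈[0..1] ⇒ +0.763925 -0.683122 = +0.080804;  D = +0.010978+0.080054i
d^4_{2,-3}: k∈[0..1] ⇒ -0.791344 +0.393133 = -0.398210;  D = +0.327346+0.226751i
d^4_{3,-3}: k∈[0..1] ⇒ +0.602457 -0.128270 = +0.474187;  D = +0.462456-0.104823i
d^4_{4,-3}: single k=0 term ⇒ -0.297181;  D = +0.147454-0.258019i
Y_4^{m'}(θ=1.3736,φ=0.7338) and Σ D·Y over m':
  (-0.0684+0.0582i)·(-0.4005-0.0839i)  (-0.0091+0.2451i)·(-0.1363-0.1868i)  (+0.2933+0.2896i)·(-0.0242+0.2340i)  (+0.4558-0.0227i)·(-0.1844+0.1663i)  (+0.1752-0.2113i)·(+0.2010+0.0000i)  (+0.0110+0.0801i)·(+0.1844+0.1663i)  (+0.3273+0.2268i)·(-0.0242-0.2340i)  (+0.4625-0.1048i)·(+0.1363-0.1868i)  (+0.1475-0.2580i)·(-0.4005+0.0839i)
Y_4^-3(R⁻¹ n̂) = -0.000767-0.000642i

Re=-0.0008 Im=-0.0006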